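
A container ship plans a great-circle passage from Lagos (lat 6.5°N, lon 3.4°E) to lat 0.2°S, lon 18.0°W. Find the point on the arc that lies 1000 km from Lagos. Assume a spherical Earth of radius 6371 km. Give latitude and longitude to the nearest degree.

≈ lat 4°N, lon 5°W

From cos δ = sin φ₁ sin φ₂ + cos φ₁ cos φ₂ cos Δλ, the central angle is δ ≈ 0.391 rad (22.4°). The total great-circle distance is δ·R ≈ 0.391 × 6371 ≈ 2489 km, so the target fraction is f = 1000/2489 ≈ 0.402.
Interpolate at f ≈ 0.402 with slerp weights a = sin((1−f)δ)/sin δ ≈ 0.608, b = sin(fδ)/sin δ ≈ 0.411.
p = a·p₁ + b·p₂ ≈ (0.994, -0.091, 0.067); φ = arcsin(p_z) ≈ 3.87°, λ = atan2(p_y, p_x) ≈ -5.23°.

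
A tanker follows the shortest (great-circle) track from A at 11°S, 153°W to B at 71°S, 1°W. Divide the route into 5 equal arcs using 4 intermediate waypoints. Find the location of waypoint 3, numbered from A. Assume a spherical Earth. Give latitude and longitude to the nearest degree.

Write both endpoints as unit vectors p₁, p₂ with components (cos φ cos λ, cos φ sin λ, sin φ).
The central angle between the endpoints is δ = arccos(p₁·p₂) ≈ 1.673 rad (95.8°).
Interpolate at f = 3/5 with slerp weights a = sin((1−f)δ)/sin δ ≈ 0.624, b = sin(fδ)/sin δ ≈ 0.848.
p = a·p₁ + b·p₂ ≈ (-0.269, -0.283, -0.921); φ = arcsin(p_z) ≈ -67.02°, λ = atan2(p_y, p_x) ≈ -133.62°.

≈ 67°S, 134°W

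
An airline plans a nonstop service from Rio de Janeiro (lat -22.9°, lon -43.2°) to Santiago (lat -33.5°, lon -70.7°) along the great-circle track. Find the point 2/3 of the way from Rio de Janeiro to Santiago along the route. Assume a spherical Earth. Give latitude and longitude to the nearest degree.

The haversine formula gives a central angle δ ≈ 0.460 rad (26.3°) between the endpoints.
Interpolate at f = 2/3 with slerp weights a = sin((1−f)δ)/sin δ ≈ 0.344, b = sin(fδ)/sin δ ≈ 0.680.
p = a·p₁ + b·p₂ ≈ (0.418, -0.752, -0.509); φ = arcsin(p_z) ≈ -30.61°, λ = atan2(p_y, p_x) ≈ -60.91°.

≈ lat -31°, lon -61°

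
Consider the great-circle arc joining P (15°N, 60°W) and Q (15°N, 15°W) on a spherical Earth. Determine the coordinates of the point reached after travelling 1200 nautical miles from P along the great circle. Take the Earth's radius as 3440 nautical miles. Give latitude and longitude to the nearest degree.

≈ (16°N, 39°W)

Convert each endpoint to a unit vector on the sphere (x = cos φ cos λ, y = cos φ sin λ, z = sin φ).
The central angle between the endpoints is δ = arccos(p₁·p₂) ≈ 0.757 rad (43.4°). The total great-circle distance is δ·R ≈ 0.757 × 3440 ≈ 2605 nmi, so the target fraction is f = 1200/2605 ≈ 0.461.
Interpolate at f ≈ 0.461 with slerp weights a = sin((1−f)δ)/sin δ ≈ 0.578, b = sin(fδ)/sin δ ≈ 0.498.
p = a·p₁ + b·p₂ ≈ (0.743, -0.608, 0.278); φ = arcsin(p_z) ≈ 16.17°, λ = atan2(p_y, p_x) ≈ -39.28°.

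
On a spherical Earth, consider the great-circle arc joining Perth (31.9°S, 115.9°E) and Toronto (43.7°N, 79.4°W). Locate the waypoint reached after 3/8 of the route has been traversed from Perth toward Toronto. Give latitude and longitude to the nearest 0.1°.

≈ 17.8°N, 153.2°E

Write both endpoints as unit vectors p₁, p₂ with components (cos φ cos λ, cos φ sin λ, sin φ).
The central angle between the endpoints is δ = arccos(p₁·p₂) ≈ 2.848 rad (163.2°).
Interpolate at f = 3/8 with slerp weights a = sin((1−f)δ)/sin δ ≈ 3.377, b = sin(fδ)/sin δ ≈ 3.024.
p = a·p₁ + b·p₂ ≈ (-0.850, 0.430, 0.305); φ = arcsin(p_z) ≈ 17.77°, λ = atan2(p_y, p_x) ≈ 153.19°.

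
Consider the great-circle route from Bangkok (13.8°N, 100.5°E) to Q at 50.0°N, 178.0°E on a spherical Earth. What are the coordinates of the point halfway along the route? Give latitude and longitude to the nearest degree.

Write both endpoints as unit vectors p₁, p₂ with components (cos φ cos λ, cos φ sin λ, sin φ).
The central angle between the endpoints is δ = arccos(p₁·p₂) ≈ 1.247 rad (71.5°).
Interpolate at f = 1/2 with slerp weights a = sin((1−f)δ)/sin δ ≈ 0.616, b = sin(fδ)/sin δ ≈ 0.616.
p = a·p₁ + b·p₂ ≈ (-0.505, 0.602, 0.619); φ = arcsin(p_z) ≈ 38.23°, λ = atan2(p_y, p_x) ≈ 129.98°.

≈ 38°N, 130°E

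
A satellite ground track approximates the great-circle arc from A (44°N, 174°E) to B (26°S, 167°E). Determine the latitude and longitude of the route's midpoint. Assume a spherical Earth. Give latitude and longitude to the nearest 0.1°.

≈ (9.0°N, 170.1°E)

Write both endpoints as unit vectors p₁, p₂ with components (cos φ cos λ, cos φ sin λ, sin φ).
The central angle between the endpoints is δ = arccos(p₁·p₂) ≈ 1.227 rad (70.3°).
Interpolate at f = 1/2 with slerp weights a = sin((1−f)δ)/sin δ ≈ 0.611, b = sin(fδ)/sin δ ≈ 0.611.
p = a·p₁ + b·p₂ ≈ (-0.973, 0.170, 0.157); φ = arcsin(p_z) ≈ 9.02°, λ = atan2(p_y, p_x) ≈ 170.11°.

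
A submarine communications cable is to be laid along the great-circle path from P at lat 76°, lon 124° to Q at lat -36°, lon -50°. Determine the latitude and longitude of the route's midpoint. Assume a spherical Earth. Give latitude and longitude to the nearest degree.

≈ lat 34°, lon -47°

Write both endpoints as unit vectors p₁, p₂ with components (cos φ cos λ, cos φ sin λ, sin φ).
The central angle between the endpoints is δ = arccos(p₁·p₂) ≈ 2.442 rad (139.9°).
Interpolate at f = 1/2 with slerp weights a = sin((1−f)δ)/sin δ ≈ 1.459, b = sin(fδ)/sin δ ≈ 1.459.
p = a·p₁ + b·p₂ ≈ (0.561, -0.611, 0.558); φ = arcsin(p_z) ≈ 33.91°, λ = atan2(p_y, p_x) ≈ -47.45°.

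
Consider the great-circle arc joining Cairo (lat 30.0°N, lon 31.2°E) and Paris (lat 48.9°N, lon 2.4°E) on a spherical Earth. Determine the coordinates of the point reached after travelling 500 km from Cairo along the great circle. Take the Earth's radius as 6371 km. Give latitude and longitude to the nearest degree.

Convert each endpoint to a unit vector on the sphere (x = cos φ cos λ, y = cos φ sin λ, z = sin φ).
The central angle between the endpoints is δ = arccos(p₁·p₂) ≈ 0.504 rad (28.9°). The total great-circle distance is δ·R ≈ 0.504 × 6371 ≈ 3211 km, so the target fraction is f = 500/3211 ≈ 0.156.
Interpolate at f ≈ 0.156 with slerp weights a = sin((1−f)δ)/sin δ ≈ 0.855, b = sin(fδ)/sin δ ≈ 0.162.
p = a·p₁ + b·p₂ ≈ (0.740, 0.388, 0.550); φ = arcsin(p_z) ≈ 33.35°, λ = atan2(p_y, p_x) ≈ 27.67°.

≈ lat 33°N, lon 28°E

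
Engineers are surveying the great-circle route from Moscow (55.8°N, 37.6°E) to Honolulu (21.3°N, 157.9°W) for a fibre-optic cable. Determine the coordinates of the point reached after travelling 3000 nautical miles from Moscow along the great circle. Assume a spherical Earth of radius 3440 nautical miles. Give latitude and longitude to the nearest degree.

The haversine formula gives a central angle δ ≈ 1.776 rad (101.8°) between the endpoints. The total great-circle distance is δ·R ≈ 1.776 × 3440 ≈ 6111 nmi, so the target fraction is f = 3000/6111 ≈ 0.491.
Interpolate at f ≈ 0.491 with slerp weights a = sin((1−f)δ)/sin δ ≈ 0.803, b = sin(fδ)/sin δ ≈ 0.782.
p = a·p₁ + b·p₂ ≈ (-0.318, 0.001, 0.948); φ = arcsin(p_z) ≈ 71.48°, λ = atan2(p_y, p_x) ≈ 179.78°.

≈ (71°N, 180°E)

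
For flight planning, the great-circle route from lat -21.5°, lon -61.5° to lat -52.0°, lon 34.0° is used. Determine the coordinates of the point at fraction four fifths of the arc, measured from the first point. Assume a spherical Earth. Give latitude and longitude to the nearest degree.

Convert each endpoint to a unit vector on the sphere (x = cos φ cos λ, y = cos φ sin λ, z = sin φ).
The central angle between the endpoints is δ = arccos(p₁·p₂) ≈ 1.335 rad (76.5°).
Interpolate at f = 4/5 with slerp weights a = sin((1−f)δ)/sin δ ≈ 0.271, b = sin(fδ)/sin δ ≈ 0.901.
p = a·p₁ + b·p₂ ≈ (0.580, 0.088, -0.810); φ = arcsin(p_z) ≈ -54.05°, λ = atan2(p_y, p_x) ≈ 8.66°.

≈ lat -54°, lon 9°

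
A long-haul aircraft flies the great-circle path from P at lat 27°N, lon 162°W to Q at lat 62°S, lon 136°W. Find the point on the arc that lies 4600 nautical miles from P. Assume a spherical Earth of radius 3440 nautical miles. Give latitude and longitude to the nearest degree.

Write both endpoints as unit vectors p₁, p₂ with components (cos φ cos λ, cos φ sin λ, sin φ).
The central angle between the endpoints is δ = arccos(p₁·p₂) ≈ 1.596 rad (91.4°). The total great-circle distance is δ·R ≈ 1.596 × 3440 ≈ 5489 nmi, so the target fraction is f = 4600/5489 ≈ 0.838.
Interpolate at f ≈ 0.838 with slerp weights a = sin((1−f)δ)/sin δ ≈ 0.256, b = sin(fδ)/sin δ ≈ 0.973.
p = a·p₁ + b·p₂ ≈ (-0.545, -0.388, -0.743); φ = arcsin(p_z) ≈ -48.00°, λ = atan2(p_y, p_x) ≈ -144.58°.

≈ lat 48°S, lon 145°W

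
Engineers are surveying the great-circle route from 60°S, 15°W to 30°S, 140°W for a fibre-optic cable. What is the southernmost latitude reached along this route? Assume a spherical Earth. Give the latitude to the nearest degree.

The great circle lies in the plane with unit normal n̂ = (p₁ × p₂)/|p₁ × p₂|.
Here n̂_z ≈ -0.361; the vertex latitude is φ_max = arccos|n̂_z| ≈ 68.8°.
Check via Clairaut: cos φ_max = |cos φ₁| · sin C = cos(60.0°)·sin(133.8°) ≈ 0.361, again giving ≈ 68.8°.

≈ 69°S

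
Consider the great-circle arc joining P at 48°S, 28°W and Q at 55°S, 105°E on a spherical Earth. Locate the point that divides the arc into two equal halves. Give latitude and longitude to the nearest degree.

≈ 72°S, 28°E

Write both endpoints as unit vectors p₁, p₂ with components (cos φ cos λ, cos φ sin λ, sin φ).
The central angle between the endpoints is δ = arccos(p₁·p₂) ≈ 1.216 rad (69.7°).
Interpolate at f = 1/2 with slerp weights a = sin((1−f)δ)/sin δ ≈ 0.609, b = sin(fδ)/sin δ ≈ 0.609.
p = a·p₁ + b·p₂ ≈ (0.270, 0.146, -0.952); φ = arcsin(p_z) ≈ -72.15°, λ = atan2(p_y, p_x) ≈ 28.47°.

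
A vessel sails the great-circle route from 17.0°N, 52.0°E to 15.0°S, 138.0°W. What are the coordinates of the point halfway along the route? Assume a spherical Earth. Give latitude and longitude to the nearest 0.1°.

Write both endpoints as unit vectors p₁, p₂ with components (cos φ cos λ, cos φ sin λ, sin φ).
The central angle between the endpoints is δ = arccos(p₁·p₂) ≈ 2.970 rad (170.2°).
Interpolate at f = 1/2 with slerp weights a = sin((1−f)δ)/sin δ ≈ 5.844, b = sin(fδ)/sin δ ≈ 5.844.
p = a·p₁ + b·p₂ ≈ (-0.754, 0.627, 0.196); φ = arcsin(p_z) ≈ 11.31°, λ = atan2(p_y, p_x) ≈ 140.27°.

≈ 11.3°N, 140.3°E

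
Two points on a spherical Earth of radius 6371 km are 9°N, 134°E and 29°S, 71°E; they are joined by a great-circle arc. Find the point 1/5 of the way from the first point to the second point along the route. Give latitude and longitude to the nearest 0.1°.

≈ 0.7°N, 122.3°E

Write both endpoints as unit vectors p₁, p₂ with components (cos φ cos λ, cos φ sin λ, sin φ).
The central angle between the endpoints is δ = arccos(p₁·p₂) ≈ 1.249 rad (71.6°).
Interpolate at f = 1/5 with slerp weights a = sin((1−f)δ)/sin δ ≈ 0.887, b = sin(fδ)/sin δ ≈ 0.261.
p = a·p₁ + b·p₂ ≈ (-0.534, 0.845, 0.012); φ = arcsin(p_z) ≈ 0.71°, λ = atan2(p_y, p_x) ≈ 122.28°.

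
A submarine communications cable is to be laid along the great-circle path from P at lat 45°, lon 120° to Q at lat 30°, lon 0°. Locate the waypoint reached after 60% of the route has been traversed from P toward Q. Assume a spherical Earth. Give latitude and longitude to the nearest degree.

From cos δ = sin φ₁ sin φ₂ + cos φ₁ cos φ₂ cos Δλ, the central angle is δ ≈ 1.523 rad (87.3°).
Interpolate at f = 0.60 with slerp weights a = sin((1−f)δ)/sin δ ≈ 0.573, b = sin(fδ)/sin δ ≈ 0.793.
p = a·p₁ + b·p₂ ≈ (0.484, 0.351, 0.802); φ = arcsin(p_z) ≈ 53.28°, λ = atan2(p_y, p_x) ≈ 35.94°.

≈ lat 53°, lon 36°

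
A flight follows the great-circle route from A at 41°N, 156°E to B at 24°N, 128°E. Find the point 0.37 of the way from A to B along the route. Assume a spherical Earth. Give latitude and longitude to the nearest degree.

The haversine formula gives a central angle δ ≈ 0.504 rad (28.9°) between the endpoints.
Interpolate at f = 0.37 with slerp weights a = sin((1−f)δ)/sin δ ≈ 0.646, b = sin(fδ)/sin δ ≈ 0.384.
p = a·p₁ + b·p₂ ≈ (-0.662, 0.475, 0.580); φ = arcsin(p_z) ≈ 35.47°, λ = atan2(p_y, p_x) ≈ 144.34°.

≈ 35°N, 144°E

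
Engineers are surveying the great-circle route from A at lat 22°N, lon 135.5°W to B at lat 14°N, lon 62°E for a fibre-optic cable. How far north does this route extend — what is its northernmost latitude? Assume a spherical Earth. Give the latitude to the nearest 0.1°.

≈ 65.0°N

The great circle lies in the plane with unit normal n̂ = (p₁ × p₂)/|p₁ × p₂|.
Here n̂_z ≈ -0.422; the vertex latitude is φ_max = arccos|n̂_z| ≈ 65.0°.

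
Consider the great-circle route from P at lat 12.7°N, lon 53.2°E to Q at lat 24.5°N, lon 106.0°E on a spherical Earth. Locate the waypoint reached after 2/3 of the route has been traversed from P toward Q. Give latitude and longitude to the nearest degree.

≈ lat 22°N, lon 88°E

Write both endpoints as unit vectors p₁, p₂ with components (cos φ cos λ, cos φ sin λ, sin φ).
The central angle between the endpoints is δ = arccos(p₁·p₂) ≈ 0.892 rad (51.1°).
Interpolate at f = 2/3 with slerp weights a = sin((1−f)δ)/sin δ ≈ 0.376, b = sin(fδ)/sin δ ≈ 0.720.
p = a·p₁ + b·p₂ ≈ (0.039, 0.924, 0.381); φ = arcsin(p_z) ≈ 22.41°, λ = atan2(p_y, p_x) ≈ 87.56°.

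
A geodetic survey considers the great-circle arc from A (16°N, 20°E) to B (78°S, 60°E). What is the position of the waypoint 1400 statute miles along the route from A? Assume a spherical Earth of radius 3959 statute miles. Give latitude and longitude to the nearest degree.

The haversine formula gives a central angle δ ≈ 1.688 rad (96.7°) between the endpoints. The total great-circle distance is δ·R ≈ 1.688 × 3959 ≈ 6681 mi, so the target fraction is f = 1400/6681 ≈ 0.210.
Interpolate at f ≈ 0.210 with slerp weights a = sin((1−f)δ)/sin δ ≈ 0.979, b = sin(fδ)/sin δ ≈ 0.349.
p = a·p₁ + b·p₂ ≈ (0.920, 0.385, -0.071); φ = arcsin(p_z) ≈ -4.09°, λ = atan2(p_y, p_x) ≈ 22.68°.

≈ (4°S, 23°E)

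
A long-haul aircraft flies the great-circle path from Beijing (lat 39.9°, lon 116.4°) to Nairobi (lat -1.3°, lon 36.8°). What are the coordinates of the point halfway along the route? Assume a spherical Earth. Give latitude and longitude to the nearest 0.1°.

Write both endpoints as unit vectors p₁, p₂ with components (cos φ cos λ, cos φ sin λ, sin φ).
The central angle between the endpoints is δ = arccos(p₁·p₂) ≈ 1.447 rad (82.9°).
Interpolate at f = 1/2 with slerp weights a = sin((1−f)δ)/sin δ ≈ 0.667, b = sin(fδ)/sin δ ≈ 0.667.
p = a·p₁ + b·p₂ ≈ (0.306, 0.858, 0.413); φ = arcsin(p_z) ≈ 24.38°, λ = atan2(p_y, p_x) ≈ 70.34°.

≈ lat 24.4°, lon 70.3°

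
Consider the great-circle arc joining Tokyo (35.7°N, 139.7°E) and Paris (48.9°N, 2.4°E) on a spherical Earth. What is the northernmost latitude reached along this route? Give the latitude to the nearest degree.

≈ 69°N

The great circle lies in the plane with unit normal n̂ = (p₁ × p₂)/|p₁ × p₂|.
Here n̂_z ≈ -0.362; the vertex latitude is φ_max = arccos|n̂_z| ≈ 68.7°.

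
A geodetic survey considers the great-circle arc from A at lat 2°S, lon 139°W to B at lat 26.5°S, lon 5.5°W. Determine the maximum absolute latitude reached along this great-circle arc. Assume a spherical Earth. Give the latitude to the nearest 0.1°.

The great circle lies in the plane with unit normal n̂ = (p₁ × p₂)/|p₁ × p₂|.
Here n̂_z ≈ +0.811; the vertex latitude is φ_max = arccos|n̂_z| ≈ 35.8°.
Check via Clairaut: cos φ_max = |cos φ₁| · sin C = cos(2.0°)·sin(125.8°) ≈ 0.811, again giving ≈ 35.8°.

≈ 35.8°S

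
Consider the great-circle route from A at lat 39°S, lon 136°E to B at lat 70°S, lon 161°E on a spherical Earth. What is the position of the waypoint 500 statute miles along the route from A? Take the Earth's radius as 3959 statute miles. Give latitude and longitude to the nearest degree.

≈ lat 46°S, lon 139°E

The haversine formula gives a central angle δ ≈ 0.588 rad (33.7°) between the endpoints. The total great-circle distance is δ·R ≈ 0.588 × 3959 ≈ 2326 mi, so the target fraction is f = 500/2326 ≈ 0.215.
Interpolate at f ≈ 0.215 with slerp weights a = sin((1−f)δ)/sin δ ≈ 0.803, b = sin(fδ)/sin δ ≈ 0.227.
p = a·p₁ + b·p₂ ≈ (-0.522, 0.459, -0.719); φ = arcsin(p_z) ≈ -45.96°, λ = atan2(p_y, p_x) ≈ 138.71°.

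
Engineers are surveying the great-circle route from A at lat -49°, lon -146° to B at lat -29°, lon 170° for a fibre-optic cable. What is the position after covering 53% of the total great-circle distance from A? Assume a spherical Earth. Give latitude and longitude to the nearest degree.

Convert each endpoint to a unit vector on the sphere (x = cos φ cos λ, y = cos φ sin λ, z = sin φ).
The central angle between the endpoints is δ = arccos(p₁·p₂) ≈ 0.678 rad (38.9°).
Interpolate at f = 0.53 with slerp weights a = sin((1−f)δ)/sin δ ≈ 0.500, b = sin(fδ)/sin δ ≈ 0.561.
p = a·p₁ + b·p₂ ≈ (-0.755, -0.098, -0.649); φ = arcsin(p_z) ≈ -40.45°, λ = atan2(p_y, p_x) ≈ -172.59°.

≈ lat -40°, lon -173°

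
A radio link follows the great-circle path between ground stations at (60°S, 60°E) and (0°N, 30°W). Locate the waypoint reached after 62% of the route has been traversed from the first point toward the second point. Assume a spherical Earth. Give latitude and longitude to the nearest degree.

Write both endpoints as unit vectors p₁, p₂ with components (cos φ cos λ, cos φ sin λ, sin φ).
The central angle between the endpoints is δ = arccos(p₁·p₂) ≈ 1.571 rad (90.0°).
Interpolate at f = 0.62 with slerp weights a = sin((1−f)δ)/sin δ ≈ 0.562, b = sin(fδ)/sin δ ≈ 0.827.
p = a·p₁ + b·p₂ ≈ (0.857, -0.170, -0.487); φ = arcsin(p_z) ≈ -29.13°, λ = atan2(p_y, p_x) ≈ -11.23°.

≈ (29°S, 11°W)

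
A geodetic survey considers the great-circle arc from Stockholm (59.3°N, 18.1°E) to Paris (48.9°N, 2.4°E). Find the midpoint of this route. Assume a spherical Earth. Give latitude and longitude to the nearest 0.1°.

Convert each endpoint to a unit vector on the sphere (x = cos φ cos λ, y = cos φ sin λ, z = sin φ).
The central angle between the endpoints is δ = arccos(p₁·p₂) ≈ 0.241 rad (13.8°).
Interpolate at f = 1/2 with slerp weights a = sin((1−f)δ)/sin δ ≈ 0.504, b = sin(fδ)/sin δ ≈ 0.504.
p = a·p₁ + b·p₂ ≈ (0.575, 0.094, 0.813); φ = arcsin(p_z) ≈ 54.35°, λ = atan2(p_y, p_x) ≈ 9.26°.

≈ (54.4°N, 9.3°E)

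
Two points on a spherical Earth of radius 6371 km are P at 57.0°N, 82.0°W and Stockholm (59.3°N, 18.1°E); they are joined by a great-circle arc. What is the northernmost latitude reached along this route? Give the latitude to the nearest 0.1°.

≈ 68.3°N

The great circle lies in the plane with unit normal n̂ = (p₁ × p₂)/|p₁ × p₂|.
Here n̂_z ≈ +0.370; the vertex latitude is φ_max = arccos|n̂_z| ≈ 68.3°.
Check via Clairaut: cos φ_max = |cos φ₁| · sin C = cos(57.0°)·sin(42.8°) ≈ 0.370, again giving ≈ 68.3°.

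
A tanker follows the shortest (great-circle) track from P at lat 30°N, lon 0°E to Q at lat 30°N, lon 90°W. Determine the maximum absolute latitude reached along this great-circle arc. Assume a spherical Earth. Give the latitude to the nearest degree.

≈ 39°N

The great circle lies in the plane with unit normal n̂ = (p₁ × p₂)/|p₁ × p₂|.
Here n̂_z ≈ -0.775; the vertex latitude is φ_max = arccos|n̂_z| ≈ 39.2°.
Check via Clairaut: cos φ_max = |cos φ₁| · sin C = cos(30.0°)·sin(63.4°) ≈ 0.775, again giving ≈ 39.2°.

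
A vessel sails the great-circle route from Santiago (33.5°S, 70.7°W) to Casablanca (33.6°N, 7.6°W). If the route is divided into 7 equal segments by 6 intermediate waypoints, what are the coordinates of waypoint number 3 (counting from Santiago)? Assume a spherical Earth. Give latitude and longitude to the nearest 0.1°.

From cos δ = sin φ₁ sin φ₂ + cos φ₁ cos φ₂ cos Δλ, the central angle is δ ≈ 1.562 rad (89.5°).
Interpolate at f = 3/7 with slerp weights a = sin((1−f)δ)/sin δ ≈ 0.779, b = sin(fδ)/sin δ ≈ 0.621.
p = a·p₁ + b·p₂ ≈ (0.727, -0.681, -0.086); φ = arcsin(p_z) ≈ -4.96°, λ = atan2(p_y, p_x) ≈ -43.14°.

≈ (5.0°S, 43.1°W)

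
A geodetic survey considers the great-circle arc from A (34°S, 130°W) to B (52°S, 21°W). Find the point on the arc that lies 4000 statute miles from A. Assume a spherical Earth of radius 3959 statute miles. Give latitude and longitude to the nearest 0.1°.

≈ (58.9°S, 47.1°W)

From cos δ = sin φ₁ sin φ₂ + cos φ₁ cos φ₂ cos Δλ, the central angle is δ ≈ 1.293 rad (74.1°). The total great-circle distance is δ·R ≈ 1.293 × 3959 ≈ 5118 mi, so the target fraction is f = 4000/5118 ≈ 0.782.
Interpolate at f ≈ 0.782 with slerp weights a = sin((1−f)δ)/sin δ ≈ 0.290, b = sin(fδ)/sin δ ≈ 0.881.
p = a·p₁ + b·p₂ ≈ (0.352, -0.378, -0.856); φ = arcsin(p_z) ≈ -58.89°, λ = atan2(p_y, p_x) ≈ -47.08°.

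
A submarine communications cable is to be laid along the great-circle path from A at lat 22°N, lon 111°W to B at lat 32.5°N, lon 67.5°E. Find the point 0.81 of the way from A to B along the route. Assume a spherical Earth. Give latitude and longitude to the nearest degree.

≈ lat 56°N, lon 66°E

Convert each endpoint to a unit vector on the sphere (x = cos φ cos λ, y = cos φ sin λ, z = sin φ).
The central angle between the endpoints is δ = arccos(p₁·p₂) ≈ 2.190 rad (125.5°).
Interpolate at f = 0.81 with slerp weights a = sin((1−f)δ)/sin δ ≈ 0.496, b = sin(fδ)/sin δ ≈ 1.203.
p = a·p₁ + b·p₂ ≈ (0.223, 0.508, 0.832); φ = arcsin(p_z) ≈ 56.33°, λ = atan2(p_y, p_x) ≈ 66.25°.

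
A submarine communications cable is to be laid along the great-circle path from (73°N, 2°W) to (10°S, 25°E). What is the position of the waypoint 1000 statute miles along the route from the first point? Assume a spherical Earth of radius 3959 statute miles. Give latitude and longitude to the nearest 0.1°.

Write both endpoints as unit vectors p₁, p₂ with components (cos φ cos λ, cos φ sin λ, sin φ).
The central angle between the endpoints is δ = arccos(p₁·p₂) ≈ 1.480 rad (84.8°). The total great-circle distance is δ·R ≈ 1.480 × 3959 ≈ 5860 mi, so the target fraction is f = 1000/5860 ≈ 0.171.
Interpolate at f ≈ 0.171 with slerp weights a = sin((1−f)δ)/sin δ ≈ 0.946, b = sin(fδ)/sin δ ≈ 0.251.
p = a·p₁ + b·p₂ ≈ (0.500, 0.095, 0.861); φ = arcsin(p_z) ≈ 59.39°, λ = atan2(p_y, p_x) ≈ 10.73°.

≈ (59.4°N, 10.7°E)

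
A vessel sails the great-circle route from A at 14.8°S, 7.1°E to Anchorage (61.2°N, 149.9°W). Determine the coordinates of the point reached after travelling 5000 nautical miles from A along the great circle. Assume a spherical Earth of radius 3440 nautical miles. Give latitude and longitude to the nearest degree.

Convert each endpoint to a unit vector on the sphere (x = cos φ cos λ, y = cos φ sin λ, z = sin φ).
The central angle between the endpoints is δ = arccos(p₁·p₂) ≈ 2.282 rad (130.7°). The total great-circle distance is δ·R ≈ 2.282 × 3440 ≈ 7849 nmi, so the target fraction is f = 5000/7849 ≈ 0.637.
Interpolate at f ≈ 0.637 with slerp weights a = sin((1−f)δ)/sin δ ≈ 0.972, b = sin(fδ)/sin δ ≈ 1.311.
p = a·p₁ + b·p₂ ≈ (0.387, -0.200, 0.900); φ = arcsin(p_z) ≈ 64.18°, λ = atan2(p_y, p_x) ≈ -27.41°.

≈ 64°N, 27°W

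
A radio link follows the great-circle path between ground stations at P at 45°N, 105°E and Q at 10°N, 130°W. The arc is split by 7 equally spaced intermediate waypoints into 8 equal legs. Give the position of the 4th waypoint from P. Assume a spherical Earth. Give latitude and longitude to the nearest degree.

From cos δ = sin φ₁ sin φ₂ + cos φ₁ cos φ₂ cos Δλ, the central angle is δ ≈ 1.851 rad (106.1°).
Interpolate at f = 4/8 with slerp weights a = sin((1−f)δ)/sin δ ≈ 0.831, b = sin(fδ)/sin δ ≈ 0.831.
p = a·p₁ + b·p₂ ≈ (-0.678, -0.059, 0.732); φ = arcsin(p_z) ≈ 47.08°, λ = atan2(p_y, p_x) ≈ -175.00°.

≈ 47°N, 175°W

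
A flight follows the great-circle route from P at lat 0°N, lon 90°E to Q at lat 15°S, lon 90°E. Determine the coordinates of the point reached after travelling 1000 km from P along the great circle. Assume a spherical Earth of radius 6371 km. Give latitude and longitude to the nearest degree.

≈ lat 9°S, lon 90°E

Write both endpoints as unit vectors p₁, p₂ with components (cos φ cos λ, cos φ sin λ, sin φ).
The central angle between the endpoints is δ = arccos(p₁·p₂) ≈ 0.262 rad (15.0°). The total great-circle distance is δ·R ≈ 0.262 × 6371 ≈ 1668 km, so the target fraction is f = 1000/1668 ≈ 0.600.
Interpolate at f ≈ 0.600 with slerp weights a = sin((1−f)δ)/sin δ ≈ 0.404, b = sin(fδ)/sin δ ≈ 0.604.
p = a·p₁ + b·p₂ ≈ (0.000, 0.988, -0.156); φ = arcsin(p_z) ≈ -8.99°, λ = atan2(p_y, p_x) ≈ 90.00°.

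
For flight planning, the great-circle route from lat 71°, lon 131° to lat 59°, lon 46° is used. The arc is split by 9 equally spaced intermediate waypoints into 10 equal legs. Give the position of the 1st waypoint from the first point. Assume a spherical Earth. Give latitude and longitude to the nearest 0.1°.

≈ lat 72.2°, lon 120.7°

Write both endpoints as unit vectors p₁, p₂ with components (cos φ cos λ, cos φ sin λ, sin φ).
The central angle between the endpoints is δ = arccos(p₁·p₂) ≈ 0.600 rad (34.4°).
Interpolate at f = 1/10 with slerp weights a = sin((1−f)δ)/sin δ ≈ 0.911, b = sin(fδ)/sin δ ≈ 0.106.
p = a·p₁ + b·p₂ ≈ (-0.156, 0.263, 0.952); φ = arcsin(p_z) ≈ 72.18°, λ = atan2(p_y, p_x) ≈ 120.75°.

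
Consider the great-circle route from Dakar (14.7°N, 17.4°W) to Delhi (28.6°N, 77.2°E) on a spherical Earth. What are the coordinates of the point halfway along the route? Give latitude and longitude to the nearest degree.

≈ 30°N, 27°E

From cos δ = sin φ₁ sin φ₂ + cos φ₁ cos φ₂ cos Δλ, the central angle is δ ≈ 1.517 rad (86.9°).
Interpolate at f = 1/2 with slerp weights a = sin((1−f)δ)/sin δ ≈ 0.689, b = sin(fδ)/sin δ ≈ 0.689.
p = a·p₁ + b·p₂ ≈ (0.770, 0.391, 0.505); φ = arcsin(p_z) ≈ 30.31°, λ = atan2(p_y, p_x) ≈ 26.90°.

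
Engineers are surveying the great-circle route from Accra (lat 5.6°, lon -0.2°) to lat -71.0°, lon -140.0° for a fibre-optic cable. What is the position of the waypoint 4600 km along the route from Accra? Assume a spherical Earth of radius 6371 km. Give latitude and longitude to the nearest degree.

≈ lat -35°, lon -11°

Write both endpoints as unit vectors p₁, p₂ with components (cos φ cos λ, cos φ sin λ, sin φ).
The central angle between the endpoints is δ = arccos(p₁·p₂) ≈ 1.917 rad (109.9°). The total great-circle distance is δ·R ≈ 1.917 × 6371 ≈ 12216 km, so the target fraction is f = 4600/12216 ≈ 0.377.
Interpolate at f ≈ 0.377 with slerp weights a = sin((1−f)δ)/sin δ ≈ 0.989, b = sin(fδ)/sin δ ≈ 0.703.
p = a·p₁ + b·p₂ ≈ (0.809, -0.150, -0.568); φ = arcsin(p_z) ≈ -34.60°, λ = atan2(p_y, p_x) ≈ -10.53°.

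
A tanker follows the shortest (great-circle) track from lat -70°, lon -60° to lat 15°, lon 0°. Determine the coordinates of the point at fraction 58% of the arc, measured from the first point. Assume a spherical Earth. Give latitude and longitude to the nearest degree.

≈ lat -23°, lon -12°

The haversine formula gives a central angle δ ≈ 1.649 rad (94.5°) between the endpoints.
Interpolate at f = 0.58 with slerp weights a = sin((1−f)δ)/sin δ ≈ 0.640, b = sin(fδ)/sin δ ≈ 0.820.
p = a·p₁ + b·p₂ ≈ (0.901, -0.190, -0.390); φ = arcsin(p_z) ≈ -22.94°, λ = atan2(p_y, p_x) ≈ -11.89°.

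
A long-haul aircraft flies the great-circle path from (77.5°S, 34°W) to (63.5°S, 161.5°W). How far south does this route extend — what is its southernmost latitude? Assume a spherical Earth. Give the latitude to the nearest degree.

The great circle lies in the plane with unit normal n̂ = (p₁ × p₂)/|p₁ × p₂|.
Here n̂_z ≈ -0.132; the vertex latitude is φ_max = arccos|n̂_z| ≈ 82.4°.

≈ 82°S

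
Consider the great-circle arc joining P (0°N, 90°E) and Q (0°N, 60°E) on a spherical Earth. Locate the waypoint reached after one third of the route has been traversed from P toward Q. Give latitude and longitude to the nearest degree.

Write both endpoints as unit vectors p₁, p₂ with components (cos φ cos λ, cos φ sin λ, sin φ).
The central angle between the endpoints is δ = arccos(p₁·p₂) ≈ 0.524 rad (30.0°).
Interpolate at f = 1/3 with slerp weights a = sin((1−f)δ)/sin δ ≈ 0.684, b = sin(fδ)/sin δ ≈ 0.347.
p = a·p₁ + b·p₂ ≈ (0.174, 0.985, 0.000); φ = arcsin(p_z) ≈ 0.00°, λ = atan2(p_y, p_x) ≈ 80.00°.

≈ (0°N, 80°E)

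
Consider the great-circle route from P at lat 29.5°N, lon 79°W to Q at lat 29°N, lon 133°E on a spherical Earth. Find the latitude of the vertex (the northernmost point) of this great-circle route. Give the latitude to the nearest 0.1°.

The great circle lies in the plane with unit normal n̂ = (p₁ × p₂)/|p₁ × p₂|.
Here n̂_z ≈ -0.442; the vertex latitude is φ_max = arccos|n̂_z| ≈ 63.8°.
Check via Clairaut: cos φ_max = |cos φ₁| · sin C = cos(29.5°)·sin(30.5°) ≈ 0.442, again giving ≈ 63.8°.

≈ 63.8°N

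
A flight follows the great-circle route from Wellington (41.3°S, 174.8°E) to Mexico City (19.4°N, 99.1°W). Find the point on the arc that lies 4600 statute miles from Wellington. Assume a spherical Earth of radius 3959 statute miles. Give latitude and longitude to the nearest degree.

≈ 3°S, 124°W

From cos δ = sin φ₁ sin φ₂ + cos φ₁ cos φ₂ cos Δλ, the central angle is δ ≈ 1.743 rad (99.8°). The total great-circle distance is δ·R ≈ 1.743 × 3959 ≈ 6899 mi, so the target fraction is f = 4600/6899 ≈ 0.667.
Interpolate at f ≈ 0.667 with slerp weights a = sin((1−f)δ)/sin δ ≈ 0.557, b = sin(fδ)/sin δ ≈ 0.931.
p = a·p₁ + b·p₂ ≈ (-0.556, -0.829, -0.058); φ = arcsin(p_z) ≈ -3.34°, λ = atan2(p_y, p_x) ≈ -123.81°.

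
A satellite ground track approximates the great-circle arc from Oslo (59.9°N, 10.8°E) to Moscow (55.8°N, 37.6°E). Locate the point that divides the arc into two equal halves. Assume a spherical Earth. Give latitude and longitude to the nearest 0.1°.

From cos δ = sin φ₁ sin φ₂ + cos φ₁ cos φ₂ cos Δλ, the central angle is δ ≈ 0.257 rad (14.7°).
Interpolate at f = 1/2 with slerp weights a = sin((1−f)δ)/sin δ ≈ 0.504, b = sin(fδ)/sin δ ≈ 0.504.
p = a·p₁ + b·p₂ ≈ (0.473, 0.220, 0.853); φ = arcsin(p_z) ≈ 58.56°, λ = atan2(p_y, p_x) ≈ 24.98°.

≈ 58.6°N, 25.0°E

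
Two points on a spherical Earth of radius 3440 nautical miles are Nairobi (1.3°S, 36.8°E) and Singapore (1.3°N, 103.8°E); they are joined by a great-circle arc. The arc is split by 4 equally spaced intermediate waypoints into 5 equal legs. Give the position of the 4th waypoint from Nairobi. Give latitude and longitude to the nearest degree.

From cos δ = sin φ₁ sin φ₂ + cos φ₁ cos φ₂ cos Δλ, the central angle is δ ≈ 1.170 rad (67.0°).
Interpolate at f = 4/5 with slerp weights a = sin((1−f)δ)/sin δ ≈ 0.252, b = sin(fδ)/sin δ ≈ 0.875.
p = a·p₁ + b·p₂ ≈ (-0.007, 1.000, 0.014); φ = arcsin(p_z) ≈ 0.81°, λ = atan2(p_y, p_x) ≈ 90.40°.

≈ 1°N, 90°E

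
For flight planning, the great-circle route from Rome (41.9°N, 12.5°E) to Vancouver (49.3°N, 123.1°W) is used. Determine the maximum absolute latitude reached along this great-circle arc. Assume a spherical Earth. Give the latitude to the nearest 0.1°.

≈ 69.9°N

The great circle lies in the plane with unit normal n̂ = (p₁ × p₂)/|p₁ × p₂|.
Here n̂_z ≈ -0.344; the vertex latitude is φ_max = arccos|n̂_z| ≈ 69.9°.
Check via Clairaut: cos φ_max = |cos φ₁| · sin C = cos(41.9°)·sin(27.5°) ≈ 0.344, again giving ≈ 69.9°.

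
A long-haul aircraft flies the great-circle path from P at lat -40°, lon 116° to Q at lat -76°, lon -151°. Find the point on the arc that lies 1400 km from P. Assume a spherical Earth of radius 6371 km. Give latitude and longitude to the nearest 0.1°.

≈ lat -51.8°, lon 122.2°

Convert each endpoint to a unit vector on the sphere (x = cos φ cos λ, y = cos φ sin λ, z = sin φ).
The central angle between the endpoints is δ = arccos(p₁·p₂) ≈ 0.910 rad (52.1°). The total great-circle distance is δ·R ≈ 0.910 × 6371 ≈ 5796 km, so the target fraction is f = 1400/5796 ≈ 0.242.
Interpolate at f ≈ 0.242 with slerp weights a = sin((1−f)δ)/sin δ ≈ 0.806, b = sin(fδ)/sin δ ≈ 0.276.
p = a·p₁ + b·p₂ ≈ (-0.329, 0.523, -0.786); φ = arcsin(p_z) ≈ -51.84°, λ = atan2(p_y, p_x) ≈ 122.20°.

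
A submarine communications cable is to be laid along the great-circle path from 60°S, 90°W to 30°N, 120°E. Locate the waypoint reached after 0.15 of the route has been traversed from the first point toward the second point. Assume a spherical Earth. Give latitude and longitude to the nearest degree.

Convert each endpoint to a unit vector on the sphere (x = cos φ cos λ, y = cos φ sin λ, z = sin φ).
The central angle between the endpoints is δ = arccos(p₁·p₂) ≈ 2.512 rad (143.9°).
Interpolate at f = 0.15 with slerp weights a = sin((1−f)δ)/sin δ ≈ 1.434, b = sin(fδ)/sin δ ≈ 0.624.
p = a·p₁ + b·p₂ ≈ (-0.270, -0.249, -0.930); φ = arcsin(p_z) ≈ -68.44°, λ = atan2(p_y, p_x) ≈ -137.37°.

≈ 68°S, 137°W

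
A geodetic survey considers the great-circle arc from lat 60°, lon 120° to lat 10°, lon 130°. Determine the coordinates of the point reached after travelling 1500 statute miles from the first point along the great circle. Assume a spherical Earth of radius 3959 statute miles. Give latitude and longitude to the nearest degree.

≈ lat 39°, lon 126°

Write both endpoints as unit vectors p₁, p₂ with components (cos φ cos λ, cos φ sin λ, sin φ).
The central angle between the endpoints is δ = arccos(p₁·p₂) ≈ 0.882 rad (50.6°). The total great-circle distance is δ·R ≈ 0.882 × 3959 ≈ 3493 mi, so the target fraction is f = 1500/3493 ≈ 0.429.
Interpolate at f ≈ 0.429 with slerp weights a = sin((1−f)δ)/sin δ ≈ 0.625, b = sin(fδ)/sin δ ≈ 0.479.
p = a·p₁ + b·p₂ ≈ (-0.459, 0.632, 0.624); φ = arcsin(p_z) ≈ 38.63°, λ = atan2(p_y, p_x) ≈ 126.02°.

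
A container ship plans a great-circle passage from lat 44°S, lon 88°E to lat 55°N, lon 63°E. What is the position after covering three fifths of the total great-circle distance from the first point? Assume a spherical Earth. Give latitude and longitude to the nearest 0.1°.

Convert each endpoint to a unit vector on the sphere (x = cos φ cos λ, y = cos φ sin λ, z = sin φ).
The central angle between the endpoints is δ = arccos(p₁·p₂) ≈ 1.767 rad (101.3°).
Interpolate at f = 3/5 with slerp weights a = sin((1−f)δ)/sin δ ≈ 0.662, b = sin(fδ)/sin δ ≈ 0.890.
p = a·p₁ + b·p₂ ≈ (0.248, 0.931, 0.269); φ = arcsin(p_z) ≈ 15.59°, λ = atan2(p_y, p_x) ≈ 75.06°.

≈ lat 15.6°N, lon 75.1°E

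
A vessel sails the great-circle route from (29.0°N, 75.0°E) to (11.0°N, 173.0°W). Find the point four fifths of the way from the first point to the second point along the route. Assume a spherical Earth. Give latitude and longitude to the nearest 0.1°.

Convert each endpoint to a unit vector on the sphere (x = cos φ cos λ, y = cos φ sin λ, z = sin φ).
The central angle between the endpoints is δ = arccos(p₁·p₂) ≈ 1.802 rad (103.2°).
Interpolate at f = 4/5 with slerp weights a = sin((1−f)δ)/sin δ ≈ 0.362, b = sin(fδ)/sin δ ≈ 1.019.
p = a·p₁ + b·p₂ ≈ (-0.911, 0.184, 0.370); φ = arcsin(p_z) ≈ 21.72°, λ = atan2(p_y, p_x) ≈ 168.56°.

≈ (21.7°N, 168.6°E)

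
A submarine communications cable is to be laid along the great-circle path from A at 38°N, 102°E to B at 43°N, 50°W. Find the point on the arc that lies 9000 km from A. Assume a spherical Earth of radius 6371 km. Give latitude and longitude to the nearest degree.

Convert each endpoint to a unit vector on the sphere (x = cos φ cos λ, y = cos φ sin λ, z = sin φ).
The central angle between the endpoints is δ = arccos(p₁·p₂) ≈ 1.660 rad (95.1°). The total great-circle distance is δ·R ≈ 1.660 × 6371 ≈ 10575 km, so the target fraction is f = 9000/10575 ≈ 0.851.
Interpolate at f ≈ 0.851 with slerp weights a = sin((1−f)δ)/sin δ ≈ 0.246, b = sin(fδ)/sin δ ≈ 0.991.
p = a·p₁ + b·p₂ ≈ (0.426, -0.366, 0.827); φ = arcsin(p_z) ≈ 55.84°, λ = atan2(p_y, p_x) ≈ -40.68°.

≈ 56°N, 41°W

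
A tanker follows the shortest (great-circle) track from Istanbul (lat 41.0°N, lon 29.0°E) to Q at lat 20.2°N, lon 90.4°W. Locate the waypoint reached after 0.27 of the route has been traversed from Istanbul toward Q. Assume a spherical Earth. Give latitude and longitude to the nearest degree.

≈ lat 51°N, lon 6°W

From cos δ = sin φ₁ sin φ₂ + cos φ₁ cos φ₂ cos Δλ, the central angle is δ ≈ 1.692 rad (97.0°).
Interpolate at f = 0.27 with slerp weights a = sin((1−f)δ)/sin δ ≈ 0.951, b = sin(fδ)/sin δ ≈ 0.444.
p = a·p₁ + b·p₂ ≈ (0.625, -0.069, 0.778); φ = arcsin(p_z) ≈ 51.04°, λ = atan2(p_y, p_x) ≈ -6.30°.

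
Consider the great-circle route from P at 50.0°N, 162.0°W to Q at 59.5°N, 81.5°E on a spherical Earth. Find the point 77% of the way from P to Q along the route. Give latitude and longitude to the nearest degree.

Convert each endpoint to a unit vector on the sphere (x = cos φ cos λ, y = cos φ sin λ, z = sin φ).
The central angle between the endpoints is δ = arccos(p₁·p₂) ≈ 1.030 rad (59.0°).
Interpolate at f = 0.77 with slerp weights a = sin((1−f)δ)/sin δ ≈ 0.274, b = sin(fδ)/sin δ ≈ 0.831.
p = a·p₁ + b·p₂ ≈ (-0.105, 0.363, 0.926); φ = arcsin(p_z) ≈ 67.81°, λ = atan2(p_y, p_x) ≈ 106.14°.

≈ 68°N, 106°E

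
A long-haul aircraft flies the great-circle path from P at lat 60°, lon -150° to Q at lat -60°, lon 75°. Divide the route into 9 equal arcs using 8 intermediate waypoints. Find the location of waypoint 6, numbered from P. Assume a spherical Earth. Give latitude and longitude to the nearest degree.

The haversine formula gives a central angle δ ≈ 2.757 rad (157.9°) between the endpoints.
Interpolate at f = 6/9 with slerp weights a = sin((1−f)δ)/sin δ ≈ 2.116, b = sin(fδ)/sin δ ≈ 2.568.
p = a·p₁ + b·p₂ ≈ (-0.584, 0.711, -0.391); φ = arcsin(p_z) ≈ -23.03°, λ = atan2(p_y, p_x) ≈ 129.39°.

≈ lat -23°, lon 129°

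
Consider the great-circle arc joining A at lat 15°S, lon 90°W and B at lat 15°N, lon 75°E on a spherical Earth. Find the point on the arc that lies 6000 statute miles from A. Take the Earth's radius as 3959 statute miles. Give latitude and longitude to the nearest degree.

Convert each endpoint to a unit vector on the sphere (x = cos φ cos λ, y = cos φ sin λ, z = sin φ).
The central angle between the endpoints is δ = arccos(p₁·p₂) ≈ 2.889 rad (165.5°). The total great-circle distance is δ·R ≈ 2.889 × 3959 ≈ 11437 mi, so the target fraction is f = 6000/11437 ≈ 0.525.
Interpolate at f ≈ 0.525 with slerp weights a = sin((1−f)δ)/sin δ ≈ 3.920, b = sin(fδ)/sin δ ≈ 3.992.
p = a·p₁ + b·p₂ ≈ (0.998, -0.062, 0.019); φ = arcsin(p_z) ≈ 1.06°, λ = atan2(p_y, p_x) ≈ -3.56°.

≈ lat 1°N, lon 4°W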